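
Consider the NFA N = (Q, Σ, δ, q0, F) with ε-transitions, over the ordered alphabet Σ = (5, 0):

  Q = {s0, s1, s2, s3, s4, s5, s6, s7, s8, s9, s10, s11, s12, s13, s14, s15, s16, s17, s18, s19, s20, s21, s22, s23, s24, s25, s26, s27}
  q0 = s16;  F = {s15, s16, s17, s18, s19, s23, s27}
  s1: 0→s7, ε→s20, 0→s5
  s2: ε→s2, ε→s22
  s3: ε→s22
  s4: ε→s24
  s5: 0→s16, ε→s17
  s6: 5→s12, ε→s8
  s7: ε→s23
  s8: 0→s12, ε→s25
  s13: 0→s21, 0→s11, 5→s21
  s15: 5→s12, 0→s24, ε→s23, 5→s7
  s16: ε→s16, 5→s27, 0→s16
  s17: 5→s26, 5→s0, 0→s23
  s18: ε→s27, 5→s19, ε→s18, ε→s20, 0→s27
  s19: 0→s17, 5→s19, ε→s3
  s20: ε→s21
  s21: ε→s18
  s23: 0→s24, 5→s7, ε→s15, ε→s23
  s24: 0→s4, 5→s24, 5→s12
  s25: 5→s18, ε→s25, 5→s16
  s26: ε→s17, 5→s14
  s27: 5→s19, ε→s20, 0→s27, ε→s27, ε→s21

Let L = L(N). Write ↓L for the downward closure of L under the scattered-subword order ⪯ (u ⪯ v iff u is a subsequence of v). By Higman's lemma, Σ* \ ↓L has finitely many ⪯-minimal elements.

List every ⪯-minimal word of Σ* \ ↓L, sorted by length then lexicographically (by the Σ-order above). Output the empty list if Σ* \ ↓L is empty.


|Q|=28, |F|=7, |δ|=54 (24 ε).
min D↑ (6 st, q0=0, F={5}): 0:5→1,0→0 1:5→2,0→1 2:5→2,0→3 3:5→3,0→4 4:5→4,0→5 5:5→5,0→5 [Hopcroft].
'55000': |S_i|=[18, 17, 13, 10, 6, 3] end={s12,s24,s4} — reject; 5/5 single-dels accept.
1 obstructions.

A = [55000].


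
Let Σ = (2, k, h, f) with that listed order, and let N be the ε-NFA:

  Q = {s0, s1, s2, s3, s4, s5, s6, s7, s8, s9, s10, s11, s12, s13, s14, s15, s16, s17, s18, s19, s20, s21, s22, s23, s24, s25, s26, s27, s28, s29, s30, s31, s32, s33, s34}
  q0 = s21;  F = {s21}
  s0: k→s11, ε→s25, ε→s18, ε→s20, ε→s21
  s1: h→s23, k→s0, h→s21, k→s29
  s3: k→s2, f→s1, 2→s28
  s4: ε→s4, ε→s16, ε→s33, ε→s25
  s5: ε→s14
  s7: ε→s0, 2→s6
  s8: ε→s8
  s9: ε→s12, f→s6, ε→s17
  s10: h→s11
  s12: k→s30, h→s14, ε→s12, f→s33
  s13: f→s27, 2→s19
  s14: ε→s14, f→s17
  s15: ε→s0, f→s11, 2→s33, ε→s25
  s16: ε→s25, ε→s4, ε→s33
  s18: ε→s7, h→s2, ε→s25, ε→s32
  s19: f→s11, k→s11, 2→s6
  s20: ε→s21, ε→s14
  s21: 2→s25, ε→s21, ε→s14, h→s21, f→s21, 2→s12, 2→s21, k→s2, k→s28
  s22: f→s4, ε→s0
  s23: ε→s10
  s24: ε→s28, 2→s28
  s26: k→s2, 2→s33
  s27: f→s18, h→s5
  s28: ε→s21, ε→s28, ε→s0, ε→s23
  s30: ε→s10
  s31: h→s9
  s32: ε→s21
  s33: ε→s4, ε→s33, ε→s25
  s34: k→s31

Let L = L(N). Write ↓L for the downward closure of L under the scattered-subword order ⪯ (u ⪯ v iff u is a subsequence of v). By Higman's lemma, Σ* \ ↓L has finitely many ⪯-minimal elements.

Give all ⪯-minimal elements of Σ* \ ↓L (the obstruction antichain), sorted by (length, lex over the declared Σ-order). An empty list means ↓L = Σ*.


min(Σ*\↓L) = [].

|Q|=35, |F|=1, |δ|=77 (39 ε).
min D↑ (1 st, q0=0, F={}): 0:2→0,k→0,h→0,f→0 [Hopcroft].
L(D↑) = ∅ ⇒ ↓L = Σ*.


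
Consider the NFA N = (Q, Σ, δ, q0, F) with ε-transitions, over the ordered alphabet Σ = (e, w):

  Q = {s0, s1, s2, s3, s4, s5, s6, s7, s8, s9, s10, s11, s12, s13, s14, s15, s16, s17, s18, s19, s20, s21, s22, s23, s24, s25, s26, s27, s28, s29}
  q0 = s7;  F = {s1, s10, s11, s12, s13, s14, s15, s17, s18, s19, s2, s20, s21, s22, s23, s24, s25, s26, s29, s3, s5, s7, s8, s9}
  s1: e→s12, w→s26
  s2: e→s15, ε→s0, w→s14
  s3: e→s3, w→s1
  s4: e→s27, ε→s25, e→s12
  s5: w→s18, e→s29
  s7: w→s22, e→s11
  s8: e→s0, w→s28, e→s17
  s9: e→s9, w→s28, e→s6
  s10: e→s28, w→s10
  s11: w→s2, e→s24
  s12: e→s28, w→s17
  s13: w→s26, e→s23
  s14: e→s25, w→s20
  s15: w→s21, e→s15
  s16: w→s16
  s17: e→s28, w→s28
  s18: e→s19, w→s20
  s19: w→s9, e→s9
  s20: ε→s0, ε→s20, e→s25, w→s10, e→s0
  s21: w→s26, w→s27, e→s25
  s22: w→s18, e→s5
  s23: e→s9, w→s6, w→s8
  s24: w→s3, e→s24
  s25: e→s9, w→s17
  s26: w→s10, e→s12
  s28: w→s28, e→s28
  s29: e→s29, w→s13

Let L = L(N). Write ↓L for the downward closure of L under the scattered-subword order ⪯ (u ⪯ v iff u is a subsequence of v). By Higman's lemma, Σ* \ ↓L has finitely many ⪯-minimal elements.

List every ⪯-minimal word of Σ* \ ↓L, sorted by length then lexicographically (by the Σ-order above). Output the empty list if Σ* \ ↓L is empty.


A = [wweew, wweww, wwwwe, eewwee, ewwewe].

|Q|=30, |F|=24, |δ|=62 (4 ε).
min D↑ (25 st, q0=0, F={23}): 0:e→1,w→2 1:e→3,w→4 2:e→5,w→6 3:e→3,w→7 4:e→8,w→9 5:e→10,w→6 6:e→11,w→12 7:e→7,w→13 8:e→8,w→14 9:e→15,w→12 10:e→10,w→16 11:e→17,w→17 12:e→15,w→18 13:e→19,w→20 14:e→15,w→20 15:e→17,w→21 16:e→22,w→20 17:e→17,w→23 18:e→23,w→18 19:e→23,w→21 20:e→19,w→18 21:e→23,w→23 22:e→17,w→24 23:e→23,w→23 24:e→21,w→23 (ε-aug+det+¬).
'wweew': N↓-sim [28, 25, 19, 10, 5, 1] end={s28} rej; 5/5 single-dels accept.
'wweww': |S_i|=[28, 25, 19, 10, 6, 1] end={s28} — reject; 5/5 deletions ∈↓L.
'wwwwe': |S_i|=[28, 25, 19, 12, 3, 1] end={s28} rej; 5/5 single-dels accept.
'eewwee': |S_i|=[28, 26, 20, 16, 10, 4, 1] end={s28} ∉↓L; 6/6 deletions ∈↓L.
'ewwewe': run [28, 26, 22, 15, 7, 2, 1] end={s28} rej; 6/6 single-dels accept.
5 minimals (antichain).


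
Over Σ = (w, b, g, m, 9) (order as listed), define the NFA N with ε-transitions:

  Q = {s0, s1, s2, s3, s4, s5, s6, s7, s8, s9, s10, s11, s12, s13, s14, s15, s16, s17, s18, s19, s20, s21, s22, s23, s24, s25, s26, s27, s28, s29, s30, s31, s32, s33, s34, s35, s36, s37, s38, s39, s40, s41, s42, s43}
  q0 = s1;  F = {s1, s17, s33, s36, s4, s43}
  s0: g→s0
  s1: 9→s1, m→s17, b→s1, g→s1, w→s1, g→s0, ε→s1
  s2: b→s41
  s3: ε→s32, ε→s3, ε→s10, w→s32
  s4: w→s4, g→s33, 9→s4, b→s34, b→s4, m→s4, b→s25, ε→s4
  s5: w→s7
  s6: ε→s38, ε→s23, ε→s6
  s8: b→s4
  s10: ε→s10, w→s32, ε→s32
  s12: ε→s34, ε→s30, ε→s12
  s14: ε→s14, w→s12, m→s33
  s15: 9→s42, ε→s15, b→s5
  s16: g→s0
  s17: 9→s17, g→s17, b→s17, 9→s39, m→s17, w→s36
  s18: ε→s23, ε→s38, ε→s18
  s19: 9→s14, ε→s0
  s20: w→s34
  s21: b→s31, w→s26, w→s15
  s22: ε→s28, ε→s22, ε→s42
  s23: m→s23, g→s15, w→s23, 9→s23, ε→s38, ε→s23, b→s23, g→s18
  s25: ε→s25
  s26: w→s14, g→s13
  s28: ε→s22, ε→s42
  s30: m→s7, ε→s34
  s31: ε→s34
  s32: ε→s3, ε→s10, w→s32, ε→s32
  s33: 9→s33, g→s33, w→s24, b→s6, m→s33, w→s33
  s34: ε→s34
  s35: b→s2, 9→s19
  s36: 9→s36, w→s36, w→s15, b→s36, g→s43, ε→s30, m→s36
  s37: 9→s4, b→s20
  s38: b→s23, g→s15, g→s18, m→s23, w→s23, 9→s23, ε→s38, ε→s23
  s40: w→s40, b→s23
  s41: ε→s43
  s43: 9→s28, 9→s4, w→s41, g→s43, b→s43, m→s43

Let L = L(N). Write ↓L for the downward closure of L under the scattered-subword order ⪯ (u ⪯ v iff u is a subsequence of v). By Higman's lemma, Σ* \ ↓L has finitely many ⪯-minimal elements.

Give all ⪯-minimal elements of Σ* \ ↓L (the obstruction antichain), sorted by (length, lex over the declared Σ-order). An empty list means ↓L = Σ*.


Antichain: [mwg9gb].

|Q|=44, |F|=6, |δ|=112 (37 ε).
min D↑ (7 st, q0=0, F={6}): 0:w→0,b→0,g→0,m→1,9→0 1:w→2,b→1,g→1,m→1,9→1 2:w→2,b→2,g→3,m→2,9→2 3:w→3,b→3,g→3,m→3,9→4 4:w→4,b→4,g→5,m→4,9→4 5:w→5,b→6,g→5,m→5,9→5 6:w→6,b→6,g→6,m→6,9→6 (ε-aug+det+¬).
'mwg9gb': N↓-sim [23, 21, 19, 17, 15, 10, 8] end={s15,s18,s23,s38,s42,s5,s6,s7} ∉↓L; 6/6 deletions ∈↓L.
1 obstructions.


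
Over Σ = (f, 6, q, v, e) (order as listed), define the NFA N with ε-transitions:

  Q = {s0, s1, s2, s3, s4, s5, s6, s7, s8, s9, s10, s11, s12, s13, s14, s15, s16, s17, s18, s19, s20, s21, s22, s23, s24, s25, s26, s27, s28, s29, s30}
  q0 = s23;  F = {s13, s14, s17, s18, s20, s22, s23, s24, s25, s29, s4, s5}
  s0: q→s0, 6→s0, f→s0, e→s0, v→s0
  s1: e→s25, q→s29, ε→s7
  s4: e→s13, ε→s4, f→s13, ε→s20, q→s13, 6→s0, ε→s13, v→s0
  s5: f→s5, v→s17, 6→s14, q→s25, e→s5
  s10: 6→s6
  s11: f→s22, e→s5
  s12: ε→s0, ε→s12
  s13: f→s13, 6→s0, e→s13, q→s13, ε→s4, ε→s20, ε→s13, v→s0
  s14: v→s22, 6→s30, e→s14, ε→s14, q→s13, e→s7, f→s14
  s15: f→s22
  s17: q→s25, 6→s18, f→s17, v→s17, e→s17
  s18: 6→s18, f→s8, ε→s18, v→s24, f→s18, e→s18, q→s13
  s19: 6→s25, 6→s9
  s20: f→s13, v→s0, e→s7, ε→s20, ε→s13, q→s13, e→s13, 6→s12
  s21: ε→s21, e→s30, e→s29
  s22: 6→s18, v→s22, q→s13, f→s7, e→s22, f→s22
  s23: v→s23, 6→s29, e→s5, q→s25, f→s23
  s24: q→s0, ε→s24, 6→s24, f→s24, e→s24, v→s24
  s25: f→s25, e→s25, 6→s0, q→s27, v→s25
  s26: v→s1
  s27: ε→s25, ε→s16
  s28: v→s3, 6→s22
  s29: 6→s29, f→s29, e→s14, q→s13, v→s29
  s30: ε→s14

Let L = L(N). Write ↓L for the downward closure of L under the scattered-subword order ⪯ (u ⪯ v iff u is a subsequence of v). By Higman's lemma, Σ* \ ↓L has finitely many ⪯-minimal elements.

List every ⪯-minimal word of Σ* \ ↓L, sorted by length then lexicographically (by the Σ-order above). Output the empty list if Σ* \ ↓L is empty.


|Q|=31, |F|=12, |δ|=100 (18 ε).
min D↑ (11 st, q0=0, F={6}): 0:f→0,6→1,q→2,v→0,e→3 1:f→1,6→1,q→4,v→1,e→5 2:f→2,6→6,q→2,v→2,e→2 3:f→3,6→5,q→2,v→7,e→3 4:f→4,6→6,q→4,v→6,e→4 5:f→5,6→5,q→4,v→8,e→5 6:f→6,6→6,q→6,v→6,e→6 7:f→7,6→9,q→2,v→7,e→7 8:f→8,6→9,q→4,v→8,e→8 9:f→9,6→9,q→4,v→10,e→9 10:f→10,6→10,q→6,v→10,e→10 (ε-aug+det+¬).
'q6': |S_i|=[19, 9, 2] end={s0,s12} ∉↓L; 2/2 del acc.
'6qv': run [19, 13, 6, 1] end={s0} — reject; 3/3 del acc.
'ev6vq': run [19, 17, 14, 9, 2, 1] end={s0} rej; 5/5 del acc.
3 minimals (antichain).

A = [q6, 6qv, ev6vq].


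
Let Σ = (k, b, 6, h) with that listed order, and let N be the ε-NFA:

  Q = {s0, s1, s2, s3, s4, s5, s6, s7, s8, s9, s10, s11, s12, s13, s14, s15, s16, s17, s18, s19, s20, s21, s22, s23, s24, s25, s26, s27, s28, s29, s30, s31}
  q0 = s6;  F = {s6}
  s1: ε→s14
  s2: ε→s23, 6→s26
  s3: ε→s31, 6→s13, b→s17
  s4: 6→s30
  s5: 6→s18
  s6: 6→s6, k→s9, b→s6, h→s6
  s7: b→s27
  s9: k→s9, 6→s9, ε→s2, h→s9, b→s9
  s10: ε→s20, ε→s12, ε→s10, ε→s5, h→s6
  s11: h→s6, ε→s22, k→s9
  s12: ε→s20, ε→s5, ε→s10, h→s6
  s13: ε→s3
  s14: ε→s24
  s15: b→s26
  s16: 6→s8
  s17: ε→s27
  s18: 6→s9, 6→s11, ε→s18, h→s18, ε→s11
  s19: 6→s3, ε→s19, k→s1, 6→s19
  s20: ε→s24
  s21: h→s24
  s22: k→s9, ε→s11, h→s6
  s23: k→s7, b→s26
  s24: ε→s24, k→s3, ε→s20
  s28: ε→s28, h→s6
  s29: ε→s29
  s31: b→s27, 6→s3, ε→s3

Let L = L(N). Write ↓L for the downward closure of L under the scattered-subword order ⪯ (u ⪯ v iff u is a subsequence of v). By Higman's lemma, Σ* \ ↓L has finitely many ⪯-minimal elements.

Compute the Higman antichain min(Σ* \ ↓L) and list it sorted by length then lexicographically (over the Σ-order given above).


Antichain: [k].

|Q|=32, |F|=1, |δ|=60 (25 ε).
min D↑ (2 st, q0=0, F={1}): 0:k→1,b→0,6→0,h→0 1:k→1,b→1,6→1,h→1.
'k': N↓-sim [7, 6] end={s2,s23,s26,s27,s7,s9} ∉↓L; 1/1 deletions ∈↓L.
1 obstructions.


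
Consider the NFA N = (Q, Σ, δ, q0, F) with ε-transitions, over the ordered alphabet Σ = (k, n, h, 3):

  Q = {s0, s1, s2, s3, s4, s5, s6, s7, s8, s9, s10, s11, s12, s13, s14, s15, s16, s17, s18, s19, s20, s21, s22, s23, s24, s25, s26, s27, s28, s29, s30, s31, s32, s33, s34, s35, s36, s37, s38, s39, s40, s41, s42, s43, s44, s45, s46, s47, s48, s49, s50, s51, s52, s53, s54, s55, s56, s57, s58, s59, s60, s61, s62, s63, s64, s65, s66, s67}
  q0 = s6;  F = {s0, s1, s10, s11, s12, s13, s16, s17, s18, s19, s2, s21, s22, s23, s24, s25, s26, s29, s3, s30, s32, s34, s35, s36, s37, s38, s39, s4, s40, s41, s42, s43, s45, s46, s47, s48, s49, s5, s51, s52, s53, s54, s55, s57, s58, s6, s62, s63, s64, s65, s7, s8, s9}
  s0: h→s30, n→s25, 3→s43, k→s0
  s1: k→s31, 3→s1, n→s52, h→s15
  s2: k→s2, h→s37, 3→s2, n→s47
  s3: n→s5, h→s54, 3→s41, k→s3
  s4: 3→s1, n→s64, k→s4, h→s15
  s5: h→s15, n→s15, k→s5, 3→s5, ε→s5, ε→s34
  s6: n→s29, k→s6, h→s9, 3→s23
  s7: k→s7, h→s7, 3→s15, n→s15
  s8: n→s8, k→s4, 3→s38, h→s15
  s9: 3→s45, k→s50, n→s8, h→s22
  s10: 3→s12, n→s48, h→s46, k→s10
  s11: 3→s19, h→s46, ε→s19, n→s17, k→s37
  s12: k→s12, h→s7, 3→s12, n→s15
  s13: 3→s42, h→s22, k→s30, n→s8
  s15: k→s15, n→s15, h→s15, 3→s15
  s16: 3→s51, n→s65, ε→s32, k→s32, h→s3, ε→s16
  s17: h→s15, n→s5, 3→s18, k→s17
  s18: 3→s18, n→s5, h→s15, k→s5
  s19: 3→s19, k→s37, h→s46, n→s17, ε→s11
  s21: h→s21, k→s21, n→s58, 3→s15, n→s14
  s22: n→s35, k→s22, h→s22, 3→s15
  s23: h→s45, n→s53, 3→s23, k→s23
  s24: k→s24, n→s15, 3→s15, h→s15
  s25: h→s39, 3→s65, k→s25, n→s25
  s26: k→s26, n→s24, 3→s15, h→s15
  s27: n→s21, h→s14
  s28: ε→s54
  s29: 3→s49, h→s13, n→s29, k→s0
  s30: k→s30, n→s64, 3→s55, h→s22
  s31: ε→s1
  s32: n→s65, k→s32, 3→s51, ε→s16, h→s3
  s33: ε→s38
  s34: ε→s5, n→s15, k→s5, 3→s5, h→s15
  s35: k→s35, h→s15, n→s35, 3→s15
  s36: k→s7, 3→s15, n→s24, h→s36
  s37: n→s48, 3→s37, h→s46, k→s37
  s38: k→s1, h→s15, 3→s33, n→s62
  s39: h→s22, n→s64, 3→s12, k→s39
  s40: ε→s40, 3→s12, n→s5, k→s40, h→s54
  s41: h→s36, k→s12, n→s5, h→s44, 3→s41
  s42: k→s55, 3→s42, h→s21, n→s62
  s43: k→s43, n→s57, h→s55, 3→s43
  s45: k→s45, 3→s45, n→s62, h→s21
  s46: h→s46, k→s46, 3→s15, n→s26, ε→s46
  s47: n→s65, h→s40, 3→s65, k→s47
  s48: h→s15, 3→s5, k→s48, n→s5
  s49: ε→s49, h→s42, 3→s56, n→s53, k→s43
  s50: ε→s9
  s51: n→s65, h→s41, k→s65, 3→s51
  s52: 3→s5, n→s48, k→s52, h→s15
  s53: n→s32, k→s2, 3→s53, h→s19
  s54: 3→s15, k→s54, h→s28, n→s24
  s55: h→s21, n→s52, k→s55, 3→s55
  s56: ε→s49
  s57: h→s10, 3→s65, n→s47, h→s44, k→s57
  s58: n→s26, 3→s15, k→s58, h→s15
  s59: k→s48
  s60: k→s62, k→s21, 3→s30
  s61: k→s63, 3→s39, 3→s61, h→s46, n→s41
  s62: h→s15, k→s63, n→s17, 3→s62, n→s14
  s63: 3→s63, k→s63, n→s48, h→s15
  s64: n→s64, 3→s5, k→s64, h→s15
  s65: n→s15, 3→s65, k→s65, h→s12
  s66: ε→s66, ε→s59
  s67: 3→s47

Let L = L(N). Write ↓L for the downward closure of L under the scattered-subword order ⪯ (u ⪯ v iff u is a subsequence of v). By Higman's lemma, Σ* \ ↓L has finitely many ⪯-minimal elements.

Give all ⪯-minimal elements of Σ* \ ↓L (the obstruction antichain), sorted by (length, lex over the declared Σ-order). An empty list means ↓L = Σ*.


|Q|=68, |F|=53, |δ|=250 (18 ε).
min D↑ (51 st, q0=0, F={16}): 0:k→0,n→1,h→2,3→3 1:k→4,n→1,h→5,3→6 2:k→2,n→7,h→8,3→9 3:k→3,n→10,h→9,3→3 4:k→4,n→11,h→12,3→13 5:k→12,n→7,h→8,3→14 6:k→13,n→10,h→14,3→6 7:k→15,n→7,h→16,3→17 8:k→8,n→18,h→8,3→16 9:k→9,n→19,h→20,3→9 10:k→21,n→22,h→23,3→10 11:k→11,n→11,h→24,3→25 12:k→12,n→26,h→8,3→27 13:k→13,n→28,h→27,3→13 14:k→27,n→19,h→20,3→14 15:k→15,n→26,h→16,3→29 16:k→16,n→16,h→16,3→16 17:k→29,n→19,h→16,3→17 18:k→18,n→18,h→16,3→16 19:k→30,n→31,h→16,3→19 20:k→20,n→32,h→20,3→16 21:k→21,n→33,h→34,3→21 22:k→22,n→25,h→35,3→36 23:k→34,n→31,h→37,3→23 24:k→24,n→26,h→8,3→38 25:k→25,n→16,h→38,3→25 26:k→26,n→26,h→16,3→39 27:k→27,n→40,h→20,3→27 28:k→28,n→33,h→41,3→25 29:k→29,n→40,h→16,3→29 30:k→30,n→42,h→16,3→30 31:k→31,n→39,h→16,3→43 32:k→32,n→44,h→16,3→16 33:k→33,n→25,h→45,3→25 34:k→34,n→42,h→37,3→34 35:k→35,n→39,h→46,3→47 36:k→25,n→25,h→47,3→36 37:k→37,n→44,h→37,3→16 38:k→38,n→16,h→48,3→38 39:k→39,n→16,h→16,3→39 40:k→40,n→42,h→16,3→39 41:k→41,n→42,h→37,3→38 42:k→42,n→39,h→16,3→39 43:k→39,n→39,h→16,3→43 44:k→44,n→49,h→16,3→16 45:k→45,n→39,h→46,3→38 46:k→46,n→49,h→46,3→16 47:k→38,n→39,h→50,3→47 48:k→48,n→16,h→48,3→16 49:k→49,n→16,h→16,3→16 50:k→48,n→49,h→50,3→16 [Hopcroft].
'hnh': |S_i|=[61, 45, 21, 1] end={s15} rej; 3/3 single-dels accept.
'hh3': N↓-sim [61, 45, 14, 1] end={s15} ∉↓L; 3/3 del acc.
'nkn3n': N↓-sim [61, 56, 44, 25, 6, 1] end={s15} rej; 5/5 deletions ∈↓L.
'3nnnn': |S_i|=[61, 47, 35, 23, 7, 1] end={s15} rej; 5/5 deletions ∈↓L.
'3nn3kn': run [61, 47, 35, 23, 12, 7, 1] end={s15} rej; 6/6 deletions ∈↓L.
5 words, ⪯-incomp.

min(Σ*\↓L) = [hnh, hh3, nkn3n, 3nnnn, 3nn3kn].


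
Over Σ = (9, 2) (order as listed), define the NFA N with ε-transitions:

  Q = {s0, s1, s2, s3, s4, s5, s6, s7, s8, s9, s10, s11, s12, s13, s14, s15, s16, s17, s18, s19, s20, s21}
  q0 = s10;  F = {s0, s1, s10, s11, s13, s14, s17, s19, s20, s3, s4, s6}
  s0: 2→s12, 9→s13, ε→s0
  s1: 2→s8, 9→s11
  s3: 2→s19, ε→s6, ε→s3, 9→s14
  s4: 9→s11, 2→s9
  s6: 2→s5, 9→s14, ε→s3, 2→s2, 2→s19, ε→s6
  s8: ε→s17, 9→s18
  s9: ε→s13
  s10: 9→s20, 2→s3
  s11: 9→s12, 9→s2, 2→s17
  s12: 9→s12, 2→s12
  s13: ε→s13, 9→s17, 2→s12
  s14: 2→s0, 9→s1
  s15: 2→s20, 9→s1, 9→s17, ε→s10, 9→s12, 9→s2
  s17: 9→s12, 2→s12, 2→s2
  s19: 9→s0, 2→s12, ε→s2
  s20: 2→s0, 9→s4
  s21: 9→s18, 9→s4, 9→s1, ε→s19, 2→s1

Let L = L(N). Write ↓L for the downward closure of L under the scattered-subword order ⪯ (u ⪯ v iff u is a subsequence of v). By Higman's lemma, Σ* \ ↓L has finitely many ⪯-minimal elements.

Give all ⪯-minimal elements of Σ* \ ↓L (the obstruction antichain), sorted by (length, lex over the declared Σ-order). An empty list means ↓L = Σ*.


|Q|=22, |F|=12, |δ|=51 (11 ε).
min D↑ (12 st, q0=0, F={9}): 0:9→1,2→2 1:9→3,2→4 2:9→5,2→6 3:9→7,2→8 4:9→8,2→9 5:9→10,2→4 6:9→4,2→9 7:9→9,2→11 8:9→11,2→9 9:9→9,2→9 10:9→7,2→11 11:9→9,2→9.
'922': run [18, 13, 8, 2] end={s12,s2} rej; 3/3 single-dels accept.
'222': |S_i|=[18, 15, 9, 2] end={s12,s2} ∉↓L; 3/3 deletions ∈↓L.
'9999': run [18, 13, 10, 5, 2] end={s12,s2} rej; 4/4 deletions ∈↓L.
'29929': run [18, 15, 10, 8, 5, 2] end={s12,s18} rej; 5/5 deletions ∈↓L.
4 minimals (antichain).

Antichain: [922, 222, 9999, 29929].


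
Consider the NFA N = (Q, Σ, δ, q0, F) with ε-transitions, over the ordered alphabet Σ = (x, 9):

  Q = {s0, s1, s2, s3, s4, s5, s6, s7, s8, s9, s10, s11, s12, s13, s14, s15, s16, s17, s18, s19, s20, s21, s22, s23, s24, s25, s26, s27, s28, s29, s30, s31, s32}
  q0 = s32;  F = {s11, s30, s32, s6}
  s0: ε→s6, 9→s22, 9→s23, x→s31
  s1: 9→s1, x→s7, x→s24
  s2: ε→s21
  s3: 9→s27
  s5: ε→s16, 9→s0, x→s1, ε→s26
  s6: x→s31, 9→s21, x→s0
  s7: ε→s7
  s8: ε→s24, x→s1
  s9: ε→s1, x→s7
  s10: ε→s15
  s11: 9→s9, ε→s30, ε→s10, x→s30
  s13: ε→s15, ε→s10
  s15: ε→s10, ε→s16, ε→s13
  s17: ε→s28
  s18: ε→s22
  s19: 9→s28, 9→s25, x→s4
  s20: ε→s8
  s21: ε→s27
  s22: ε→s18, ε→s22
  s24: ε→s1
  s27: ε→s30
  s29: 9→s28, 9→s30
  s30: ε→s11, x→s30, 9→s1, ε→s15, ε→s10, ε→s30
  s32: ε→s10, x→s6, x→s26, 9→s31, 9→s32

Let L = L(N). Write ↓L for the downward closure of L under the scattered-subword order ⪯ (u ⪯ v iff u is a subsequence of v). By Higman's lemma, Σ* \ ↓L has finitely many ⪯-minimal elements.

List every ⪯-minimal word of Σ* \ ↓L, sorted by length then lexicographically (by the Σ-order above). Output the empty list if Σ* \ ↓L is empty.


A = [x99].

|Q|=33, |F|=4, |δ|=55 (28 ε).
min D↑ (4 st, q0=0, F={3}): 0:x→1,9→0 1:x→1,9→2 2:x→2,9→3 3:x→3,9→3.
'x99': N↓-sim [20, 19, 15, 4] end={s1,s24,s7,s9} rej; 3/3 deletions ∈↓L.
1 words, ⪯-incomp.


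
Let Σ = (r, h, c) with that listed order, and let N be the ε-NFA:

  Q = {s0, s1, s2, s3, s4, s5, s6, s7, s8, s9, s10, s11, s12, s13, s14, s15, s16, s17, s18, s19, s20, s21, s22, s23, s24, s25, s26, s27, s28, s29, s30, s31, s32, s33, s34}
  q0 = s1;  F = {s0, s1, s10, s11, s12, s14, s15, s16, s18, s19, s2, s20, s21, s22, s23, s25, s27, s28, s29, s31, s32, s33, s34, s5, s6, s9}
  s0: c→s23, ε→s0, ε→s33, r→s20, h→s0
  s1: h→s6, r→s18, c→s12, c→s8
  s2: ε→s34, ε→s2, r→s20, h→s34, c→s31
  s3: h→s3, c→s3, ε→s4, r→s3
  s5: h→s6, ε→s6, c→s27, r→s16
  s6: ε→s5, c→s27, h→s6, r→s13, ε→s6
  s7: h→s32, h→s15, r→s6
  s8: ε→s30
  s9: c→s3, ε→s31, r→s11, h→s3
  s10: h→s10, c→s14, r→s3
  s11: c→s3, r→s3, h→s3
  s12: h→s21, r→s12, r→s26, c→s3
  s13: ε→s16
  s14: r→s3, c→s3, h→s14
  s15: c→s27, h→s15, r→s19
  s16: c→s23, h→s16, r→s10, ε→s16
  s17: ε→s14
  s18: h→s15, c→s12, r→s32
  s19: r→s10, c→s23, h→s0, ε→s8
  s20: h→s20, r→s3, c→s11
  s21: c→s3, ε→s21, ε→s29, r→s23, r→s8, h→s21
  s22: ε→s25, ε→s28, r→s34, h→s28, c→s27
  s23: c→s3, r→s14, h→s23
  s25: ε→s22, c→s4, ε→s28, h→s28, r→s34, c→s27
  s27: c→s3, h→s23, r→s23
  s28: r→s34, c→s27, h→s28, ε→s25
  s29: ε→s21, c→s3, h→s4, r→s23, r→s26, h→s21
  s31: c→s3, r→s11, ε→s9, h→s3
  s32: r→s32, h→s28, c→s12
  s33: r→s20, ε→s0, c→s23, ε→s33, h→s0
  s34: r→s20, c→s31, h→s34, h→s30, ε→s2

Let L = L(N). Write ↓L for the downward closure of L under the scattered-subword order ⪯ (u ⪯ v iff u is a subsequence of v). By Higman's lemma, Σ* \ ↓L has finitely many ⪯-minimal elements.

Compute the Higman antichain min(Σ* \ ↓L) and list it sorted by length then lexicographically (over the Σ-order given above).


Antichain: [cc, hrrr, hchrr, rrhrch].

|Q|=35, |F|=26, |δ|=117 (26 ε).
min D↑ (20 st, q0=0, F={9}): 0:r→1,h→2,c→3 1:r→4,h→5,c→3 2:r→6,h→2,c→7 3:r→3,h→8,c→9 4:r→4,h→10,c→3 5:r→11,h→5,c→7 6:r→12,h→6,c→13 7:r→13,h→13,c→9 8:r→13,h→8,c→9 9:r→9,h→9,c→9 10:r→14,h→10,c→7 11:r→12,h→15,c→13 12:r→9,h→12,c→16 13:r→16,h→13,c→9 14:r→17,h→14,c→18 15:r→17,h→15,c→13 16:r→9,h→16,c→9 17:r→9,h→17,c→19 18:r→19,h→9,c→9 19:r→9,h→9,c→9.
'cc': N↓-sim [32, 14, 2] end={s3,s4} — reject; 2/2 deletions ∈↓L.
'hrrr': N↓-sim [32, 28, 19, 6, 2] end={s3,s4} rej; 4/4 del acc.
'hchrr': run [32, 28, 8, 4, 3, 2] end={s3,s4} — reject; 5/5 del acc.
'rrhrch': N↓-sim [32, 29, 25, 22, 13, 5, 2] end={s3,s4} ∉↓L; 6/6 deletions ∈↓L.
4 words, ⪯-incomp.


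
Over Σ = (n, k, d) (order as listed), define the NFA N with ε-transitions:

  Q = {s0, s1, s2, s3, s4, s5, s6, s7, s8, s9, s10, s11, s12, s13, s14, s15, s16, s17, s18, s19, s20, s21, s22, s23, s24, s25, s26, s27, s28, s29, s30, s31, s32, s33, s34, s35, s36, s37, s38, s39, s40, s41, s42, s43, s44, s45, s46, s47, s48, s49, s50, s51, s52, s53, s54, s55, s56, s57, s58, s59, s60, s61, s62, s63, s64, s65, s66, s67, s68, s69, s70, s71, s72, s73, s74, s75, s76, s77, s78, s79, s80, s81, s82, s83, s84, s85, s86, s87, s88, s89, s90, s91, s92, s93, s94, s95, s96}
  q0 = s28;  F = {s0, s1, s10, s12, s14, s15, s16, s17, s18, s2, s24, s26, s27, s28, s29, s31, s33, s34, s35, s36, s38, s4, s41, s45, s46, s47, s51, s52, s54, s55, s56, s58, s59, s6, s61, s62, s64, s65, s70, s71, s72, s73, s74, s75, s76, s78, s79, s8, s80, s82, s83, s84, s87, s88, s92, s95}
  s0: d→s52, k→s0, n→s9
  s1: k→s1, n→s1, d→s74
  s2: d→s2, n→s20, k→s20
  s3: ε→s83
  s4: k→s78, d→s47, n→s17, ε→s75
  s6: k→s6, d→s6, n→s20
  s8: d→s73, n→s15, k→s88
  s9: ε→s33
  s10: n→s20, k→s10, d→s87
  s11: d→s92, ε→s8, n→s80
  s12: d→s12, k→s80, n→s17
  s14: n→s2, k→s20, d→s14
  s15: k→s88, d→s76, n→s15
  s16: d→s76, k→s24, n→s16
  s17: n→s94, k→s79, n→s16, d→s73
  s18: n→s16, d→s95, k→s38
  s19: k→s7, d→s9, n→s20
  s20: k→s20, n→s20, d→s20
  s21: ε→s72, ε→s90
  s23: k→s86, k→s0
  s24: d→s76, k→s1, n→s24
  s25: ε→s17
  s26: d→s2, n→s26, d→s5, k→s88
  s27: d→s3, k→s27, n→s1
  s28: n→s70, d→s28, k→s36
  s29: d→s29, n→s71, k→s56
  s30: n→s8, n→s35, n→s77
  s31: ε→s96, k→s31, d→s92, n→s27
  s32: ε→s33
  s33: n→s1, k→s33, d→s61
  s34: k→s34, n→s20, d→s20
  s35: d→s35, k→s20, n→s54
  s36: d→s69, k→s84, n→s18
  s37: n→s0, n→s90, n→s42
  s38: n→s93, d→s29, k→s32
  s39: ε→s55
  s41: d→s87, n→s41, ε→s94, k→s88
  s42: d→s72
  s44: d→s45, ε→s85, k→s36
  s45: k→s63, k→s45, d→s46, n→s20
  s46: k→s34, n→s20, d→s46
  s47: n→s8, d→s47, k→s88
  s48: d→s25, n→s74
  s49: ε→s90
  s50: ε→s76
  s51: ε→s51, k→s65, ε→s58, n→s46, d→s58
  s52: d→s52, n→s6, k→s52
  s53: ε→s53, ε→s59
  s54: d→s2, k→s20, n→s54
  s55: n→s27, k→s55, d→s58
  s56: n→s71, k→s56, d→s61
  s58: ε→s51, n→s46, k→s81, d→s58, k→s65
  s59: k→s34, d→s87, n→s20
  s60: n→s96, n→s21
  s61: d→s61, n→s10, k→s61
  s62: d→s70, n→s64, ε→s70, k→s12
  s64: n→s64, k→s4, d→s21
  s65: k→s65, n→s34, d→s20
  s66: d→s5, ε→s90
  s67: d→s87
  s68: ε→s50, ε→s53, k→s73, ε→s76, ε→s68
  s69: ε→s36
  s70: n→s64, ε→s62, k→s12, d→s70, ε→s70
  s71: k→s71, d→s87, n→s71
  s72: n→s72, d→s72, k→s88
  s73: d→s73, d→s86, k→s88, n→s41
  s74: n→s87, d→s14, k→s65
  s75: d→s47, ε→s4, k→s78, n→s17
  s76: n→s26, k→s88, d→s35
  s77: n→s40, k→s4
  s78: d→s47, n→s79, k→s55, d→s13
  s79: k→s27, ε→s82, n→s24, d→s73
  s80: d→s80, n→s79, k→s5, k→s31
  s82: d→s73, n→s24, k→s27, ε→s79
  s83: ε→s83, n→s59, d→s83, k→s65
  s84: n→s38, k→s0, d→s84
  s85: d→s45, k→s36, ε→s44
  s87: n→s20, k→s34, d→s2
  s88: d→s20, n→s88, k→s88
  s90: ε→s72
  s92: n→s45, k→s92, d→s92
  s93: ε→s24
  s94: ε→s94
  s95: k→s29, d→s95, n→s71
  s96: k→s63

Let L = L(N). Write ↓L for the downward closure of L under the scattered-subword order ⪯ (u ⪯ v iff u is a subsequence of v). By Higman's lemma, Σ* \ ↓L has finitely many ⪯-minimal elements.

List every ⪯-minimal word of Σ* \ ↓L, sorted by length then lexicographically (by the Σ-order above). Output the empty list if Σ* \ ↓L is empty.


|Q|=97, |F|=56, |δ|=242 (36 ε).
min D↑ (53 st, q0=0, F={29}): 0:n→1,k→2,d→0 1:n→3,k→4,d→1 2:n→5,k→6,d→2 3:n→3,k→7,d→8 4:n→9,k→10,d→4 5:n→11,k→12,d→13 6:n→12,k→14,d→6 7:n→9,k→15,d→16 8:n→8,k→17,d→8 9:n→11,k→18,d→19 10:n→18,k→20,d→10 11:n→11,k→21,d→22 12:n→21,k→23,d→24 13:n→25,k→24,d→13 14:n→23,k→14,d→26 15:n→18,k→27,d→16 16:n→28,k→17,d→16 17:n→17,k→17,d→29 18:n→21,k→30,d→19 19:n→31,k→17,d→19 20:n→30,k→20,d→32 21:n→21,k→33,d→22 22:n→34,k→17,d→35 23:n→33,k→23,d→36 24:n→25,k→37,d→24 25:n→25,k→25,d→38 26:n→39,k→26,d→26 27:n→30,k→27,d→40 28:n→41,k→17,d→19 29:n→29,k→29,d→29 30:n→33,k→30,d→42 31:n→31,k→17,d→38 32:n→43,k→32,d→32 33:n→33,k→33,d→44 34:n→34,k→17,d→45 35:n→46,k→29,d→35 36:n→47,k→36,d→36 37:n→25,k→37,d→36 38:n→29,k→48,d→45 39:n→29,k→39,d→39 40:n→49,k→50,d→40 41:n→41,k→17,d→22 42:n→51,k→50,d→42 43:n→29,k→43,d→49 44:n→38,k→50,d→52 45:n→29,k→29,d→45 46:n→46,k→29,d→45 47:n→29,k→47,d→38 48:n→29,k→48,d→29 49:n→29,k→48,d→49 50:n→48,k→50,d→29 51:n→29,k→48,d→38 52:n→45,k→29,d→52 [Hopcroft].
'nndkd': N↓-sim [71, 65, 48, 31, 5, 1] end={s20} — reject; 5/5 single-dels accept.
'knnddk': |S_i|=[71, 64, 45, 23, 13, 6, 1] end={s20} — reject; 6/6 deletions ∈↓L.
'kndndn': N↓-sim [71, 64, 45, 28, 13, 5, 1] end={s20} ∉↓L; 6/6 deletions ∈↓L.
'kkkdnn': |S_i|=[71, 64, 55, 34, 21, 10, 1] end={s20} rej; 6/6 del acc.
4 obstructions.

Antichain: [nndkd, knnddk, kndndn, kkkdnn].


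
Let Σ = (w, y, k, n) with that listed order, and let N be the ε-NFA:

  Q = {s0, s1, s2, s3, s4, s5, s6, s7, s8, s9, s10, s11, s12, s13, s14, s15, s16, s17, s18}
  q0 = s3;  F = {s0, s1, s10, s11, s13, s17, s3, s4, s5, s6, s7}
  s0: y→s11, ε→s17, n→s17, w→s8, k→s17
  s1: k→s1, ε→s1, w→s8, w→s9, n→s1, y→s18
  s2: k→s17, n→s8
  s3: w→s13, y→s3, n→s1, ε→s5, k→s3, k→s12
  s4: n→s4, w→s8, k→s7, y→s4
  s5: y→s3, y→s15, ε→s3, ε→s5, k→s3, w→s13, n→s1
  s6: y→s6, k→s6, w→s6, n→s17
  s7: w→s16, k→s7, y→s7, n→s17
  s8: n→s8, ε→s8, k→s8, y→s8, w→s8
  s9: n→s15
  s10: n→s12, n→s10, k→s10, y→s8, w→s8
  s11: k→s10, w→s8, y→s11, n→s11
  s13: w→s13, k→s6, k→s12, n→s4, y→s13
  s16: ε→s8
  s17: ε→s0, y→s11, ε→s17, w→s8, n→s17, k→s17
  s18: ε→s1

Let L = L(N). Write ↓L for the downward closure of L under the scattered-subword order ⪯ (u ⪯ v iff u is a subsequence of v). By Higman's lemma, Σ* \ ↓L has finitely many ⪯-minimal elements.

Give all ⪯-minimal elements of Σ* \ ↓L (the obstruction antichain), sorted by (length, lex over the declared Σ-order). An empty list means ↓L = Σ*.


|Q|=19, |F|=11, |δ|=66 (10 ε).
min D↑ (10 st, q0=0, F={5}): 0:w→1,y→0,k→0,n→2 1:w→1,y→1,k→3,n→4 2:w→5,y→2,k→2,n→2 3:w→3,y→3,k→3,n→6 4:w→5,y→4,k→7,n→4 5:w→5,y→5,k→5,n→5 6:w→5,y→8,k→6,n→6 7:w→5,y→7,k→7,n→6 8:w→5,y→8,k→9,n→8 9:w→5,y→5,k→9,n→9.
'nw': |S_i|=[17, 13, 4] end={s15,s16,s8,s9} rej; 2/2 del acc.
'wknyky': N↓-sim [17, 13, 9, 6, 4, 3, 1] end={s8} rej; 6/6 deletions ∈↓L.
2 words, ⪯-incomp.

A = [nw, wknyky].


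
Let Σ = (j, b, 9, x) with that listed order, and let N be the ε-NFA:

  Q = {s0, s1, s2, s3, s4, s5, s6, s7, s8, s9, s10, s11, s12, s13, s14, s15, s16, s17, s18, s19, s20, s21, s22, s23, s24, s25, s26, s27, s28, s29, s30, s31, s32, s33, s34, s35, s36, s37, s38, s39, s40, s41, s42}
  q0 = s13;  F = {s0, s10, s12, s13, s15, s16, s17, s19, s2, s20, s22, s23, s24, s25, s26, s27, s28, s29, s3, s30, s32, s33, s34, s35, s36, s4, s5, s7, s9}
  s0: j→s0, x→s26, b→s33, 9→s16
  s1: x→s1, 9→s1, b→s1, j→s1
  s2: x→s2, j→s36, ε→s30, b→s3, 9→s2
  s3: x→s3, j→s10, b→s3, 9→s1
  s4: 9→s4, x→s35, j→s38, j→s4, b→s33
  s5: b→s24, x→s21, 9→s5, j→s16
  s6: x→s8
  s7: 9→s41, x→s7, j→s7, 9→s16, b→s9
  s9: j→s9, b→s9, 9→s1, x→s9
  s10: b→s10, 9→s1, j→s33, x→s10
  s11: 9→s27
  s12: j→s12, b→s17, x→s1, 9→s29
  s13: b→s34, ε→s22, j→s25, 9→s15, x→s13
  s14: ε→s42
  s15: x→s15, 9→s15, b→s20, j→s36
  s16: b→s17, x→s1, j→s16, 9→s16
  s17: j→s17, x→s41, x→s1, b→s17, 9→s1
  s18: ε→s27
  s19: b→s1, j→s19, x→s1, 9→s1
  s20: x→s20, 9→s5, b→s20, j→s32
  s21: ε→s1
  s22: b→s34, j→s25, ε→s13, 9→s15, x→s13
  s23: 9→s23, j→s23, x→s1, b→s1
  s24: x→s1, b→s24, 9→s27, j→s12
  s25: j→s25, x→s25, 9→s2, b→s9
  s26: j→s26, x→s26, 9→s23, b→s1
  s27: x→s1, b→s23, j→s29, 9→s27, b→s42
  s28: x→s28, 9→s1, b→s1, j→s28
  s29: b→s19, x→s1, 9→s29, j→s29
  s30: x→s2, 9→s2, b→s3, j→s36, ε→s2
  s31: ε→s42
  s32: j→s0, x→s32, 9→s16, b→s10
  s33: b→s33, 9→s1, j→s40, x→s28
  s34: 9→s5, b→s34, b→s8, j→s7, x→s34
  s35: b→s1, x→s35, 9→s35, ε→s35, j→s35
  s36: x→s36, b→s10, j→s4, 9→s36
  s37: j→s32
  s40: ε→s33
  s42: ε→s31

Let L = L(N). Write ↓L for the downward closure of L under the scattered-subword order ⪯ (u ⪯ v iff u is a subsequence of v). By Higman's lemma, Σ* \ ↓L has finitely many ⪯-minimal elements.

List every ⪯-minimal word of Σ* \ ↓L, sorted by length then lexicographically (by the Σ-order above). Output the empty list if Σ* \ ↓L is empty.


Antichain: [jb9, b9x, 9jjxb, b9b9bb].

|Q|=43, |F|=29, |δ|=139 (11 ε).
min D↑ (28 st, q0=0, F={10}): 0:j→1,b→2,9→3,x→0 1:j→1,b→4,9→5,x→1 2:j→6,b→2,9→7,x→2 3:j→8,b→9,9→3,x→3 4:j→4,b→4,9→10,x→4 5:j→8,b→11,9→5,x→5 6:j→6,b→4,9→12,x→6 7:j→12,b→13,9→7,x→10 8:j→14,b→15,9→8,x→8 9:j→16,b→9,9→7,x→9 10:j→10,b→10,9→10,x→10 11:j→15,b→11,9→10,x→11 12:j→12,b→17,9→12,x→10 13:j→18,b→13,9→19,x→10 14:j→14,b→20,9→14,x→21 15:j→20,b→15,9→10,x→15 16:j→22,b→15,9→12,x→16 17:j→17,b→17,9→10,x→10 18:j→18,b→17,9→23,x→10 19:j→23,b→24,9→19,x→10 20:j→20,b→20,9→10,x→25 21:j→21,b→10,9→21,x→21 22:j→22,b→20,9→12,x→26 23:j→23,b→27,9→23,x→10 24:j→24,b→10,9→24,x→10 25:j→25,b→10,9→10,x→25 26:j→26,b→10,9→24,x→26 27:j→27,b→10,9→10,x→10.
'jb9': run [37, 25, 10, 1] end={s1} — reject; 3/3 single-dels accept.
'b9x': |S_i|=[37, 27, 14, 3] end={s1,s21,s41} — reject; 3/3 deletions ∈↓L.
'9jjxb': |S_i|=[37, 30, 19, 16, 6, 1] end={s1} — reject; 5/5 deletions ∈↓L.
'b9b9bb': |S_i|=[37, 27, 14, 11, 7, 5, 1] end={s1} rej; 6/6 single-dels accept.
4 minimals (antichain).


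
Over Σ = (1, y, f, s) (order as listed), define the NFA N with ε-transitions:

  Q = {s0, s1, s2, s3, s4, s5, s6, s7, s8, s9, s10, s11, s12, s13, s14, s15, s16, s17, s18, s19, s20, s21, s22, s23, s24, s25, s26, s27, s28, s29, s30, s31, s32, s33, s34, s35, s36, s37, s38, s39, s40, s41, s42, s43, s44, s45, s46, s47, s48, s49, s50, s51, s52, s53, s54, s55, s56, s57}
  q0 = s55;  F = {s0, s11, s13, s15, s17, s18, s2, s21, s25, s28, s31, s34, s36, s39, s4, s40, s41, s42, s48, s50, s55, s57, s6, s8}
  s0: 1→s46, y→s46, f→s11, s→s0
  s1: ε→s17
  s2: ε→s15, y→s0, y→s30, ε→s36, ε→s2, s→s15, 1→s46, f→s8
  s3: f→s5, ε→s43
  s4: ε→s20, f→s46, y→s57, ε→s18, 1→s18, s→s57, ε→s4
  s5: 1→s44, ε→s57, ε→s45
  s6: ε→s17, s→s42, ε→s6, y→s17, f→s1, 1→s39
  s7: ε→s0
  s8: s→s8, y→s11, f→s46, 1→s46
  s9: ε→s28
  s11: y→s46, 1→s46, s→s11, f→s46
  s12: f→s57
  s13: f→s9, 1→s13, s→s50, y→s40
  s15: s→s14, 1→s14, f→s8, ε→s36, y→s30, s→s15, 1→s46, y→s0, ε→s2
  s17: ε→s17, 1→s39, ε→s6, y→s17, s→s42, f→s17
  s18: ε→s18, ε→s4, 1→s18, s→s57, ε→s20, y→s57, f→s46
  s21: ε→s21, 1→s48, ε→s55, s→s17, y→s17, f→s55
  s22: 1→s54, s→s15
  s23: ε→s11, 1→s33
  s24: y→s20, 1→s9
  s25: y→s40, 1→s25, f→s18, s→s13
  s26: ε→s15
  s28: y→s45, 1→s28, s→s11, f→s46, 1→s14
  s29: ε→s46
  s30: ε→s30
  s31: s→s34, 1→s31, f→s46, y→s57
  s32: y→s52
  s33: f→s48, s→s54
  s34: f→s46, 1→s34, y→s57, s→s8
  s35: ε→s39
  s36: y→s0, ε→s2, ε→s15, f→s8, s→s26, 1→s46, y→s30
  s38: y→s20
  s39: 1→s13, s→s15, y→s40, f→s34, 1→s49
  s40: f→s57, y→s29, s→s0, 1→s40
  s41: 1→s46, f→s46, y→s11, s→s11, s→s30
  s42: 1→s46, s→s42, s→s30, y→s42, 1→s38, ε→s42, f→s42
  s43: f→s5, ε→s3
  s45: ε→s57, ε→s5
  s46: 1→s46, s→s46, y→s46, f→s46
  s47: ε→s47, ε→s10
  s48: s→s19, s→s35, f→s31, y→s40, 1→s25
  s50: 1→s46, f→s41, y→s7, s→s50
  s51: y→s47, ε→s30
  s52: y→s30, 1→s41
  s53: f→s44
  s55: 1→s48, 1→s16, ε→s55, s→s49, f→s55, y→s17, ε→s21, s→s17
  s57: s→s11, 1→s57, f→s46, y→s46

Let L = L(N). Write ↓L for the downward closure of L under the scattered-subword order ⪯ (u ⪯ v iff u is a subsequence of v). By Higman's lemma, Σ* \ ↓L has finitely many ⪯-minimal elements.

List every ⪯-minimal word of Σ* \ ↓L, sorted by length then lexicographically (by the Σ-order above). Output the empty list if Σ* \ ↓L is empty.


|Q|=58, |F|=24, |δ|=169 (39 ε).
min D↑ (20 st, q0=0, F={10}): 0:1→1,y→2,f→0,s→2 1:1→3,y→4,f→5,s→6 2:1→6,y→2,f→2,s→7 3:1→3,y→4,f→8,s→9 4:1→4,y→10,f→11,s→12 5:1→5,y→11,f→10,s→13 6:1→9,y→4,f→13,s→14 7:1→10,y→7,f→7,s→7 8:1→8,y→11,f→10,s→11 9:1→9,y→4,f→15,s→16 10:1→10,y→10,f→10,s→10 11:1→11,y→10,f→10,s→17 12:1→10,y→10,f→17,s→12 13:1→13,y→11,f→10,s→18 14:1→10,y→12,f→18,s→14 15:1→15,y→11,f→10,s→17 16:1→10,y→12,f→19,s→16 17:1→10,y→10,f→10,s→17 18:1→10,y→17,f→10,s→18 19:1→10,y→17,f→10,s→17 (ε-aug+det+¬).
'1yy': run [41, 35, 12, 2] end={s29,s46} rej; 3/3 del acc.
'1ff': |S_i|=[41, 35, 17, 1] end={s46} — reject; 3/3 single-dels accept.
'ys1': N↓-sim [41, 31, 16, 4] end={s14,s20,s38,s46} ∉↓L; 3/3 single-dels accept.
'ss1': |S_i|=[41, 33, 16, 4] end={s14,s20,s38,s46} rej; 3/3 deletions ∈↓L.
'11fsy': |S_i|=[41, 35, 25, 14, 4, 1] end={s46} — reject; 5/5 single-dels accept.
5 words, ⪯-incomp.

min(Σ*\↓L) = [1yy, 1ff, ys1, ss1, 11fsy].


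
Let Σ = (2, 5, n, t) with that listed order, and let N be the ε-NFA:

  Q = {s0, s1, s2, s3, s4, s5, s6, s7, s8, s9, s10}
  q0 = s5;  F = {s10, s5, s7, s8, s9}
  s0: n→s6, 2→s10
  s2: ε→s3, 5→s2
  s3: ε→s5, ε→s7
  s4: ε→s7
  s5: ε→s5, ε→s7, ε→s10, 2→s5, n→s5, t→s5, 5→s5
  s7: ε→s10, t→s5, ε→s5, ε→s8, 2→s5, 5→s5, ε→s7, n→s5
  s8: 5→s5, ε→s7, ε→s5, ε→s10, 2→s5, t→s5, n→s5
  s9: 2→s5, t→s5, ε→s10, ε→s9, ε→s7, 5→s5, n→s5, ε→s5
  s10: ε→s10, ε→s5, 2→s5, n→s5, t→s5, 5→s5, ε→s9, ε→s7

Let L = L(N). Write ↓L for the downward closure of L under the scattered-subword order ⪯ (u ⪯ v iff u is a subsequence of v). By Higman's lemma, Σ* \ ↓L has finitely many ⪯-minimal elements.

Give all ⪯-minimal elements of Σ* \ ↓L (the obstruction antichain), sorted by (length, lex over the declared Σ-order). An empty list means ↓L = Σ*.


|Q|=11, |F|=5, |δ|=45 (22 ε).
min D↑ (1 st, q0=0, F={}): 0:2→0,5→0,n→0,t→0 (ε-aug+det+¬).
L(D↑) = ∅ ⇒ ↓L = Σ*.

A = [].


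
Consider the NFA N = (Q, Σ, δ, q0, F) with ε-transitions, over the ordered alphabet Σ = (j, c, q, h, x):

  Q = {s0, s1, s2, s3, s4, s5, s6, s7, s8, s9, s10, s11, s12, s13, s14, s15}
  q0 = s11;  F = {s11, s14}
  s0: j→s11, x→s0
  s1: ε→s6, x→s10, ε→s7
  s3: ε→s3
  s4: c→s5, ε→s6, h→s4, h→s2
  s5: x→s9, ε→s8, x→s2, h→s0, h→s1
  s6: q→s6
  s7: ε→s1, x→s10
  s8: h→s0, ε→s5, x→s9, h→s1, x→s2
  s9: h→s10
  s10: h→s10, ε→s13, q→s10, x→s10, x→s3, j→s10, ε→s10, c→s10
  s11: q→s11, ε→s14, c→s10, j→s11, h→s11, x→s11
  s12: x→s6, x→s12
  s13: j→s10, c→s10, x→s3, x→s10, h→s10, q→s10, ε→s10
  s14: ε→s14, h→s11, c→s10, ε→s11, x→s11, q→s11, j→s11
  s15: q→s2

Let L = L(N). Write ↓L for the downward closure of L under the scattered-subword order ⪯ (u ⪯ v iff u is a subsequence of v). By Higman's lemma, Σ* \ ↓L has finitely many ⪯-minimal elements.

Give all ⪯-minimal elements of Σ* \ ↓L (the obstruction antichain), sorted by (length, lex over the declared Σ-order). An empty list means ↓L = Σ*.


A = [c].

|Q|=16, |F|=2, |δ|=55 (13 ε).
min D↑ (2 st, q0=0, F={1}): 0:j→0,c→1,q→0,h→0,x→0 1:j→1,c→1,q→1,h→1,x→1 [Hopcroft].
'c': N↓-sim [5, 3] end={s10,s13,s3} rej; 1/1 single-dels accept.
1 words, ⪯-incomp.
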